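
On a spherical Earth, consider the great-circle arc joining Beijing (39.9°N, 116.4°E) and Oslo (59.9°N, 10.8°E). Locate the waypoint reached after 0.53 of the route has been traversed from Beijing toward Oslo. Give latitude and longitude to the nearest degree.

≈ 63°N, 75°E

Write both endpoints as unit vectors p₁, p₂ with components (cos φ cos λ, cos φ sin λ, sin φ).
The central angle between the endpoints is δ = arccos(p₁·p₂) ≈ 1.102 rad (63.2°).
Interpolate at f = 0.53 with slerp weights a = sin((1−f)δ)/sin δ ≈ 0.555, b = sin(fδ)/sin δ ≈ 0.618.
p = a·p₁ + b·p₂ ≈ (0.115, 0.439, 0.891); φ = arcsin(p_z) ≈ 62.98°, λ = atan2(p_y, p_x) ≈ 75.31°.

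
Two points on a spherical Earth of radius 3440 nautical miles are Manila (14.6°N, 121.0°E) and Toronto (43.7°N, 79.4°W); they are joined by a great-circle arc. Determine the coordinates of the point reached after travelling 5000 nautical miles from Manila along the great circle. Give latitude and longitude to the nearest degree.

The haversine formula gives a central angle δ ≈ 2.073 rad (118.8°) between the endpoints. The total great-circle distance is δ·R ≈ 2.073 × 3440 ≈ 7132 nmi, so the target fraction is f = 5000/7132 ≈ 0.701.
Interpolate at f ≈ 0.701 with slerp weights a = sin((1−f)δ)/sin δ ≈ 0.663, b = sin(fδ)/sin δ ≈ 1.133.
p = a·p₁ + b·p₂ ≈ (-0.180, -0.256, 0.950); φ = arcsin(p_z) ≈ 71.80°, λ = atan2(p_y, p_x) ≈ -125.11°.

≈ 72°N, 125°W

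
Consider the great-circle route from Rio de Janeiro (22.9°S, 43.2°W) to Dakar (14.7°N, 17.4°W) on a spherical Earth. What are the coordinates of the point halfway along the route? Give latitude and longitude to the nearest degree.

≈ 4°S, 30°W

Convert each endpoint to a unit vector on the sphere (x = cos φ cos λ, y = cos φ sin λ, z = sin φ).
The central angle between the endpoints is δ = arccos(p₁·p₂) ≈ 0.791 rad (45.3°).
Interpolate at f = 1/2 with slerp weights a = sin((1−f)δ)/sin δ ≈ 0.542, b = sin(fδ)/sin δ ≈ 0.542.
p = a·p₁ + b·p₂ ≈ (0.864, -0.498, -0.073); φ = arcsin(p_z) ≈ -4.21°, λ = atan2(p_y, p_x) ≈ -29.98°.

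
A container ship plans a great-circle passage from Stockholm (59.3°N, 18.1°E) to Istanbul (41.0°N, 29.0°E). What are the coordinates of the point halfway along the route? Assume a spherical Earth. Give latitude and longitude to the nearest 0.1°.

≈ 50.3°N, 24.6°E

The haversine formula gives a central angle δ ≈ 0.341 rad (19.5°) between the endpoints.
Interpolate at f = 1/2 with slerp weights a = sin((1−f)δ)/sin δ ≈ 0.507, b = sin(fδ)/sin δ ≈ 0.507.
p = a·p₁ + b·p₂ ≈ (0.581, 0.266, 0.769); φ = arcsin(p_z) ≈ 50.27°, λ = atan2(p_y, p_x) ≈ 24.60°.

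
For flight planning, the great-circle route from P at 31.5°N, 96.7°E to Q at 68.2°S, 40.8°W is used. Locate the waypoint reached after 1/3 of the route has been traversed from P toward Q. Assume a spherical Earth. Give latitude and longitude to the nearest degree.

The haversine formula gives a central angle δ ≈ 2.373 rad (135.9°) between the endpoints.
Interpolate at f = 1/3 with slerp weights a = sin((1−f)δ)/sin δ ≈ 1.438, b = sin(fδ)/sin δ ≈ 1.022.
p = a·p₁ + b·p₂ ≈ (0.144, 0.970, -0.198); φ = arcsin(p_z) ≈ -11.42°, λ = atan2(p_y, p_x) ≈ 81.53°.

≈ 11°S, 82°E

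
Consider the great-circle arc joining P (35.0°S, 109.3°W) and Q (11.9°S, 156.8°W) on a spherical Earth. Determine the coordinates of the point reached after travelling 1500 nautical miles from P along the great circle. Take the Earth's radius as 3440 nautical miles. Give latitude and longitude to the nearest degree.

Convert each endpoint to a unit vector on the sphere (x = cos φ cos λ, y = cos φ sin λ, z = sin φ).
The central angle between the endpoints is δ = arccos(p₁·p₂) ≈ 0.850 rad (48.7°). The total great-circle distance is δ·R ≈ 0.850 × 3440 ≈ 2925 nmi, so the target fraction is f = 1500/2925 ≈ 0.513.
Interpolate at f ≈ 0.513 with slerp weights a = sin((1−f)δ)/sin δ ≈ 0.536, b = sin(fδ)/sin δ ≈ 0.562.
p = a·p₁ + b·p₂ ≈ (-0.651, -0.631, -0.423); φ = arcsin(p_z) ≈ -25.03°, λ = atan2(p_y, p_x) ≈ -135.88°.

≈ (25°S, 136°W)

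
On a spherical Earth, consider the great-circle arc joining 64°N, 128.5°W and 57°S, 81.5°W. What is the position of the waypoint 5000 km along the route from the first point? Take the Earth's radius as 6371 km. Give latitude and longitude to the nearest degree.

From cos δ = sin φ₁ sin φ₂ + cos φ₁ cos φ₂ cos Δλ, the central angle is δ ≈ 2.203 rad (126.2°). The total great-circle distance is δ·R ≈ 2.203 × 6371 ≈ 14036 km, so the target fraction is f = 5000/14036 ≈ 0.356.
Interpolate at f ≈ 0.356 with slerp weights a = sin((1−f)δ)/sin δ ≈ 1.225, b = sin(fδ)/sin δ ≈ 0.876.
p = a·p₁ + b·p₂ ≈ (-0.264, -0.892, 0.367); φ = arcsin(p_z) ≈ 21.50°, λ = atan2(p_y, p_x) ≈ -106.47°.

≈ 22°N, 106°W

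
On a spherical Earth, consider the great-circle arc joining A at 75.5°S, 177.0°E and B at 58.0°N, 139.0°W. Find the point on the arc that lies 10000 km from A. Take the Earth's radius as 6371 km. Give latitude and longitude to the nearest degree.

≈ 12°N, 150°W

Convert each endpoint to a unit vector on the sphere (x = cos φ cos λ, y = cos φ sin λ, z = sin φ).
The central angle between the endpoints is δ = arccos(p₁·p₂) ≈ 2.383 rad (136.5°). The total great-circle distance is δ·R ≈ 2.383 × 6371 ≈ 15180 km, so the target fraction is f = 10000/15180 ≈ 0.659.
Interpolate at f ≈ 0.659 with slerp weights a = sin((1−f)δ)/sin δ ≈ 1.056, b = sin(fδ)/sin δ ≈ 1.453.
p = a·p₁ + b·p₂ ≈ (-0.845, -0.491, 0.210); φ = arcsin(p_z) ≈ 12.15°, λ = atan2(p_y, p_x) ≈ -149.82°.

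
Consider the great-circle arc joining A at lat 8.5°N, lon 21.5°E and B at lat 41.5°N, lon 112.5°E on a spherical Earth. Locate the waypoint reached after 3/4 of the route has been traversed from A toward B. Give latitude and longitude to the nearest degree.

≈ lat 41°N, lon 84°E

Write both endpoints as unit vectors p₁, p₂ with components (cos φ cos λ, cos φ sin λ, sin φ).
The central angle between the endpoints is δ = arccos(p₁·p₂) ≈ 1.486 rad (85.1°).
Interpolate at f = 3/4 with slerp weights a = sin((1−f)δ)/sin δ ≈ 0.364, b = sin(fδ)/sin δ ≈ 0.901.
p = a·p₁ + b·p₂ ≈ (0.077, 0.755, 0.651); φ = arcsin(p_z) ≈ 40.60°, λ = atan2(p_y, p_x) ≈ 84.18°.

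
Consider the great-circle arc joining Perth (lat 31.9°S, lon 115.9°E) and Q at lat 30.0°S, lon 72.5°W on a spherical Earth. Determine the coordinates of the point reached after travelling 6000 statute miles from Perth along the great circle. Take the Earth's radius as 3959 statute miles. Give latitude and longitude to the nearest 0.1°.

Write both endpoints as unit vectors p₁, p₂ with components (cos φ cos λ, cos φ sin λ, sin φ).
The central angle between the endpoints is δ = arccos(p₁·p₂) ≈ 2.052 rad (117.6°). The total great-circle distance is δ·R ≈ 2.052 × 3959 ≈ 8125 mi, so the target fraction is f = 6000/8125 ≈ 0.738.
Interpolate at f ≈ 0.738 with slerp weights a = sin((1−f)δ)/sin δ ≈ 0.577, b = sin(fδ)/sin δ ≈ 1.127.
p = a·p₁ + b·p₂ ≈ (0.079, -0.490, -0.868); φ = arcsin(p_z) ≈ -60.25°, λ = atan2(p_y, p_x) ≈ -80.79°.

≈ lat 60.2°S, lon 80.8°W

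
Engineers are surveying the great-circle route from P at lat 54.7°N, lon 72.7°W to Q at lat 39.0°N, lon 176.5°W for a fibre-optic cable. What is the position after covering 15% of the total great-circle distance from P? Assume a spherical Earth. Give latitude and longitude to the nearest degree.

From cos δ = sin φ₁ sin φ₂ + cos φ₁ cos φ₂ cos Δλ, the central angle is δ ≈ 1.152 rad (66.0°).
Interpolate at f = 0.15 with slerp weights a = sin((1−f)δ)/sin δ ≈ 0.909, b = sin(fδ)/sin δ ≈ 0.188.
p = a·p₁ + b·p₂ ≈ (0.010, -0.510, 0.860); φ = arcsin(p_z) ≈ 59.32°, λ = atan2(p_y, p_x) ≈ -88.86°.

≈ lat 59°N, lon 89°W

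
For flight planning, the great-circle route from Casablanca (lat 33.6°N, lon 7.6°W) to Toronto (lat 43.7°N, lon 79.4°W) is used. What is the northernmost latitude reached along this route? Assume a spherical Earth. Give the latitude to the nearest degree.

≈ 46°N

The great circle lies in the plane with unit normal n̂ = (p₁ × p₂)/|p₁ × p₂|.
Here n̂_z ≈ -0.696; the vertex latitude is φ_max = arccos|n̂_z| ≈ 45.9°.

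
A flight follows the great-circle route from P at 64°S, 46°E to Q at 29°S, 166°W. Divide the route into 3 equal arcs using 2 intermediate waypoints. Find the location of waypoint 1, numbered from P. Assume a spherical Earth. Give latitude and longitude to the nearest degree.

≈ 77°S, 132°E

Convert each endpoint to a unit vector on the sphere (x = cos φ cos λ, y = cos φ sin λ, z = sin φ).
The central angle between the endpoints is δ = arccos(p₁·p₂) ≈ 1.460 rad (83.7°).
Interpolate at f = 1/3 with slerp weights a = sin((1−f)δ)/sin δ ≈ 0.832, b = sin(fδ)/sin δ ≈ 0.471.
p = a·p₁ + b·p₂ ≈ (-0.146, 0.163, -0.976); φ = arcsin(p_z) ≈ -77.37°, λ = atan2(p_y, p_x) ≈ 131.90°.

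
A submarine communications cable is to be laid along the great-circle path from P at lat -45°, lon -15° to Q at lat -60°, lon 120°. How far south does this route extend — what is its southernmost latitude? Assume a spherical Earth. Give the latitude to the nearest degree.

≈ -74°

The great circle lies in the plane with unit normal n̂ = (p₁ × p₂)/|p₁ × p₂|.
Here n̂_z ≈ +0.268; the vertex latitude is φ_max = arccos|n̂_z| ≈ 74.4°.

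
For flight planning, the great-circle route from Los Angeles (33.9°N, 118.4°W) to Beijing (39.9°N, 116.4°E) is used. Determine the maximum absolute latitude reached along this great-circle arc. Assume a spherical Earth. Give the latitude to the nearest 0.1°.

The great circle lies in the plane with unit normal n̂ = (p₁ × p₂)/|p₁ × p₂|.
Here n̂_z ≈ -0.520; the vertex latitude is φ_max = arccos|n̂_z| ≈ 58.6°.
Check via Clairaut: cos φ_max = |cos φ₁| · sin C = cos(33.9°)·sin(38.8°) ≈ 0.520, again giving ≈ 58.6°.

≈ 58.6°N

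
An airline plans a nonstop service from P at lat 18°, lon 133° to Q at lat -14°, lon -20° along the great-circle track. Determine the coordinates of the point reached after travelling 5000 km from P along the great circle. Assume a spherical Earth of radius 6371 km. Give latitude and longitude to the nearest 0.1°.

Write both endpoints as unit vectors p₁, p₂ with components (cos φ cos λ, cos φ sin λ, sin φ).
The central angle between the endpoints is δ = arccos(p₁·p₂) ≈ 2.684 rad (153.8°). The total great-circle distance is δ·R ≈ 2.684 × 6371 ≈ 17098 km, so the target fraction is f = 5000/17098 ≈ 0.292.
Interpolate at f ≈ 0.292 with slerp weights a = sin((1−f)δ)/sin δ ≈ 2.141, b = sin(fδ)/sin δ ≈ 1.599.
p = a·p₁ + b·p₂ ≈ (0.069, 0.959, 0.275); φ = arcsin(p_z) ≈ 15.96°, λ = atan2(p_y, p_x) ≈ 85.91°.

≈ lat 16.0°, lon 85.9°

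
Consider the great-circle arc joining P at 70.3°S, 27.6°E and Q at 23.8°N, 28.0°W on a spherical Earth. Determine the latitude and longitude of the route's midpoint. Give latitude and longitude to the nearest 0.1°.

≈ 25.3°S, 13.9°W

Convert each endpoint to a unit vector on the sphere (x = cos φ cos λ, y = cos φ sin λ, z = sin φ).
The central angle between the endpoints is δ = arccos(p₁·p₂) ≈ 1.778 rad (101.9°).
Interpolate at f = 1/2 with slerp weights a = sin((1−f)δ)/sin δ ≈ 0.793, b = sin(fδ)/sin δ ≈ 0.793.
p = a·p₁ + b·p₂ ≈ (0.878, -0.217, -0.427); φ = arcsin(p_z) ≈ -25.26°, λ = atan2(p_y, p_x) ≈ -13.88°.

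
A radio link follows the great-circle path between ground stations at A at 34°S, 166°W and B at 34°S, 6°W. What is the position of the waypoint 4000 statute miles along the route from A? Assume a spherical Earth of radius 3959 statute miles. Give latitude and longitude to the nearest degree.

From cos δ = sin φ₁ sin φ₂ + cos φ₁ cos φ₂ cos Δλ, the central angle is δ ≈ 1.910 rad (109.5°). The total great-circle distance is δ·R ≈ 1.910 × 3959 ≈ 7563 mi, so the target fraction is f = 4000/7563 ≈ 0.529.
Interpolate at f ≈ 0.529 with slerp weights a = sin((1−f)δ)/sin δ ≈ 0.831, b = sin(fδ)/sin δ ≈ 0.898.
p = a·p₁ + b·p₂ ≈ (0.072, -0.244, -0.967); φ = arcsin(p_z) ≈ -75.23°, λ = atan2(p_y, p_x) ≈ -73.52°.

≈ 75°S, 74°W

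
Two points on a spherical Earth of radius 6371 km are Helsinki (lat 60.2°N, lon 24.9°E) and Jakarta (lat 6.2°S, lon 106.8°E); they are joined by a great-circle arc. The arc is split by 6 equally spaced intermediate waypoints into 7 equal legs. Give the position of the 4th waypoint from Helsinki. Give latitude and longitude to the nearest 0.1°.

≈ lat 27.6°N, lon 86.3°E

Write both endpoints as unit vectors p₁, p₂ with components (cos φ cos λ, cos φ sin λ, sin φ).
The central angle between the endpoints is δ = arccos(p₁·p₂) ≈ 1.595 rad (91.4°).
Interpolate at f = 4/7 with slerp weights a = sin((1−f)δ)/sin δ ≈ 0.632, b = sin(fδ)/sin δ ≈ 0.791.
p = a·p₁ + b·p₂ ≈ (0.058, 0.885, 0.463); φ = arcsin(p_z) ≈ 27.57°, λ = atan2(p_y, p_x) ≈ 86.27°.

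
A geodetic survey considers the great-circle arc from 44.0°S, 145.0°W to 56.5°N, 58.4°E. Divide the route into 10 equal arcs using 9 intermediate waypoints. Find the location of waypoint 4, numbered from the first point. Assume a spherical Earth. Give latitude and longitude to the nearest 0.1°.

≈ 10.6°N, 177.6°E

Convert each endpoint to a unit vector on the sphere (x = cos φ cos λ, y = cos φ sin λ, z = sin φ).
The central angle between the endpoints is δ = arccos(p₁·p₂) ≈ 2.804 rad (160.7°).
Interpolate at f = 4/10 with slerp weights a = sin((1−f)δ)/sin δ ≈ 3.003, b = sin(fδ)/sin δ ≈ 2.722.
p = a·p₁ + b·p₂ ≈ (-0.982, 0.041, 0.184); φ = arcsin(p_z) ≈ 10.60°, λ = atan2(p_y, p_x) ≈ 177.63°.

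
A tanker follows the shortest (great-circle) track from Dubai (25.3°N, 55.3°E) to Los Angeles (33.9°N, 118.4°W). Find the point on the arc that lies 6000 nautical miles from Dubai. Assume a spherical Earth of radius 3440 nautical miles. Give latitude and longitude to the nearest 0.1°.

≈ (54.3°N, 114.4°W)

Write both endpoints as unit vectors p₁, p₂ with components (cos φ cos λ, cos φ sin λ, sin φ).
The central angle between the endpoints is δ = arccos(p₁·p₂) ≈ 2.103 rad (120.5°). The total great-circle distance is δ·R ≈ 2.103 × 3440 ≈ 7235 nmi, so the target fraction is f = 6000/7235 ≈ 0.829.
Interpolate at f ≈ 0.829 with slerp weights a = sin((1−f)δ)/sin δ ≈ 0.408, b = sin(fδ)/sin δ ≈ 1.143.
p = a·p₁ + b·p₂ ≈ (-0.241, -0.532, 0.812); φ = arcsin(p_z) ≈ 54.27°, λ = atan2(p_y, p_x) ≈ -114.43°.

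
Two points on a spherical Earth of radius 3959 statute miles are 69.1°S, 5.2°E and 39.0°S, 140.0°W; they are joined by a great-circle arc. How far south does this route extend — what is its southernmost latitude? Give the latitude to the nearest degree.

The great circle lies in the plane with unit normal n̂ = (p₁ × p₂)/|p₁ × p₂|.
Here n̂_z ≈ -0.170; the vertex latitude is φ_max = arccos|n̂_z| ≈ 80.2°.
Check via Clairaut: cos φ_max = |cos φ₁| · sin C = cos(69.1°)·sin(151.6°) ≈ 0.170, again giving ≈ 80.2°.

≈ 80°S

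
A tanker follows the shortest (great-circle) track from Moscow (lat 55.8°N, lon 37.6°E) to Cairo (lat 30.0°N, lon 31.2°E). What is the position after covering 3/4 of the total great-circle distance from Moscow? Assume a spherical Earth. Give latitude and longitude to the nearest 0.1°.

From cos δ = sin φ₁ sin φ₂ + cos φ₁ cos φ₂ cos Δλ, the central angle is δ ≈ 0.457 rad (26.2°).
Interpolate at f = 3/4 with slerp weights a = sin((1−f)δ)/sin δ ≈ 0.258, b = sin(fδ)/sin δ ≈ 0.762.
p = a·p₁ + b·p₂ ≈ (0.679, 0.430, 0.595); φ = arcsin(p_z) ≈ 36.48°, λ = atan2(p_y, p_x) ≈ 32.35°.

≈ lat 36.5°N, lon 32.4°E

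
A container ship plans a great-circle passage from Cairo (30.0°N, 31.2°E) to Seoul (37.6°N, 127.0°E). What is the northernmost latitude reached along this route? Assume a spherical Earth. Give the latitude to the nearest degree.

The great circle lies in the plane with unit normal n̂ = (p₁ × p₂)/|p₁ × p₂|.
Here n̂_z ≈ +0.702; the vertex latitude is φ_max = arccos|n̂_z| ≈ 45.4°.
Check via Clairaut: cos φ_max = |cos φ₁| · sin C = cos(30.0°)·sin(54.2°) ≈ 0.702, again giving ≈ 45.4°.

≈ 45°N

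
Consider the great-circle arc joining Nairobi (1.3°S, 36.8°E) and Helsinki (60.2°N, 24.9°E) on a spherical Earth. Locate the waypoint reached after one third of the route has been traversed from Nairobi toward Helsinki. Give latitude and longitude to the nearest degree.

Write both endpoints as unit vectors p₁, p₂ with components (cos φ cos λ, cos φ sin λ, sin φ).
The central angle between the endpoints is δ = arccos(p₁·p₂) ≈ 1.085 rad (62.2°).
Interpolate at f = 1/3 with slerp weights a = sin((1−f)δ)/sin δ ≈ 0.749, b = sin(fδ)/sin δ ≈ 0.400.
p = a·p₁ + b·p₂ ≈ (0.780, 0.532, 0.330); φ = arcsin(p_z) ≈ 19.29°, λ = atan2(p_y, p_x) ≈ 34.31°.

≈ 19°N, 34°E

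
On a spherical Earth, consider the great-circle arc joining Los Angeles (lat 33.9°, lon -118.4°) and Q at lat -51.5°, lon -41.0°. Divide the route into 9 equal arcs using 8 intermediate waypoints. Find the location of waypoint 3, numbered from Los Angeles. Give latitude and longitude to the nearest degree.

≈ lat 4°, lon -96°

Convert each endpoint to a unit vector on the sphere (x = cos φ cos λ, y = cos φ sin λ, z = sin φ).
The central angle between the endpoints is δ = arccos(p₁·p₂) ≈ 1.901 rad (108.9°).
Interpolate at f = 3/9 with slerp weights a = sin((1−f)δ)/sin δ ≈ 1.009, b = sin(fδ)/sin δ ≈ 0.626.
p = a·p₁ + b·p₂ ≈ (-0.104, -0.992, 0.073); φ = arcsin(p_z) ≈ 4.18°, λ = atan2(p_y, p_x) ≈ -96.00°.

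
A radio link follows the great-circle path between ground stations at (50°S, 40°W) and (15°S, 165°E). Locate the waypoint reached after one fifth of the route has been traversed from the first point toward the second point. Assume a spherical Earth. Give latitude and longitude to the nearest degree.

≈ (68°S, 66°W)

Convert each endpoint to a unit vector on the sphere (x = cos φ cos λ, y = cos φ sin λ, z = sin φ).
The central angle between the endpoints is δ = arccos(p₁·p₂) ≈ 1.944 rad (111.4°).
Interpolate at f = 1/5 with slerp weights a = sin((1−f)δ)/sin δ ≈ 1.074, b = sin(fδ)/sin δ ≈ 0.407.
p = a·p₁ + b·p₂ ≈ (0.149, -0.342, -0.928); φ = arcsin(p_z) ≈ -68.11°, λ = atan2(p_y, p_x) ≈ -66.46°.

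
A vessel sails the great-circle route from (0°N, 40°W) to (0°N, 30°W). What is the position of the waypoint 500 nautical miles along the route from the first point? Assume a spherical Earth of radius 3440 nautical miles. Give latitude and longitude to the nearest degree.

≈ (0°N, 32°W)

Write both endpoints as unit vectors p₁, p₂ with components (cos φ cos λ, cos φ sin λ, sin φ).
The central angle between the endpoints is δ = arccos(p₁·p₂) ≈ 0.175 rad (10.0°). The total great-circle distance is δ·R ≈ 0.175 × 3440 ≈ 600 nmi, so the target fraction is f = 500/600 ≈ 0.833.
Interpolate at f ≈ 0.833 with slerp weights a = sin((1−f)δ)/sin δ ≈ 0.168, b = sin(fδ)/sin δ ≈ 0.834.
p = a·p₁ + b·p₂ ≈ (0.851, -0.525, 0.000); φ = arcsin(p_z) ≈ 0.00°, λ = atan2(p_y, p_x) ≈ -31.67°.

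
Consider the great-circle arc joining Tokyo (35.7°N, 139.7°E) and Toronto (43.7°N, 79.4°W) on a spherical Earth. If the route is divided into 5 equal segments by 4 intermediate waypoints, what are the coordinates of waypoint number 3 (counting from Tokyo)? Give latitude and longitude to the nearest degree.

≈ 68°N, 134°W

Write both endpoints as unit vectors p₁, p₂ with components (cos φ cos λ, cos φ sin λ, sin φ).
The central angle between the endpoints is δ = arccos(p₁·p₂) ≈ 1.623 rad (93.0°).
Interpolate at f = 3/5 with slerp weights a = sin((1−f)δ)/sin δ ≈ 0.605, b = sin(fδ)/sin δ ≈ 0.828.
p = a·p₁ + b·p₂ ≈ (-0.265, -0.271, 0.926); φ = arcsin(p_z) ≈ 67.75°, λ = atan2(p_y, p_x) ≈ -134.39°.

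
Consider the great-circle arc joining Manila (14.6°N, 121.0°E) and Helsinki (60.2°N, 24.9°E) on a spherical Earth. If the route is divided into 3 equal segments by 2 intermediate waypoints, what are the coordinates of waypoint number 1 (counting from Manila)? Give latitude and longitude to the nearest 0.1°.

≈ 37.0°N, 104.6°E

Convert each endpoint to a unit vector on the sphere (x = cos φ cos λ, y = cos φ sin λ, z = sin φ).
The central angle between the endpoints is δ = arccos(p₁·p₂) ≈ 1.402 rad (80.3°).
Interpolate at f = 1/3 with slerp weights a = sin((1−f)δ)/sin δ ≈ 0.816, b = sin(fδ)/sin δ ≈ 0.457.
p = a·p₁ + b·p₂ ≈ (-0.201, 0.773, 0.602); φ = arcsin(p_z) ≈ 37.04°, λ = atan2(p_y, p_x) ≈ 104.56°.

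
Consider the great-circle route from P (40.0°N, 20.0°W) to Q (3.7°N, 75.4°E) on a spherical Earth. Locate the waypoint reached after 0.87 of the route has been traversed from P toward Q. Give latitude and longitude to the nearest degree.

Convert each endpoint to a unit vector on the sphere (x = cos φ cos λ, y = cos φ sin λ, z = sin φ).
The central angle between the endpoints is δ = arccos(p₁·p₂) ≈ 1.601 rad (91.7°).
Interpolate at f = 0.87 with slerp weights a = sin((1−f)δ)/sin δ ≈ 0.207, b = sin(fδ)/sin δ ≈ 0.985.
p = a·p₁ + b·p₂ ≈ (0.397, 0.897, 0.196); φ = arcsin(p_z) ≈ 11.33°, λ = atan2(p_y, p_x) ≈ 66.15°.

≈ (11°N, 66°E)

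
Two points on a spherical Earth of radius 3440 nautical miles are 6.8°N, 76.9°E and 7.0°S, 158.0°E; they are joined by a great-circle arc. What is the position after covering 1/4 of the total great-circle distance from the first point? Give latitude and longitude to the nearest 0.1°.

≈ 3.6°N, 97.2°E

From cos δ = sin φ₁ sin φ₂ + cos φ₁ cos φ₂ cos Δλ, the central angle is δ ≈ 1.432 rad (82.1°).
Interpolate at f = 1/4 with slerp weights a = sin((1−f)δ)/sin δ ≈ 0.888, b = sin(fδ)/sin δ ≈ 0.354.
p = a·p₁ + b·p₂ ≈ (-0.126, 0.990, 0.062); φ = arcsin(p_z) ≈ 3.55°, λ = atan2(p_y, p_x) ≈ 97.24°.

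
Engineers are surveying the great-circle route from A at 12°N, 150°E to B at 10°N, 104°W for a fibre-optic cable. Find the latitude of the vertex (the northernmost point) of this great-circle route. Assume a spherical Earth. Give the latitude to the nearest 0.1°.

≈ 17.9°N

The great circle lies in the plane with unit normal n̂ = (p₁ × p₂)/|p₁ × p₂|.
Here n̂_z ≈ +0.951; the vertex latitude is φ_max = arccos|n̂_z| ≈ 17.9°.
Check via Clairaut: cos φ_max = |cos φ₁| · sin C = cos(12.0°)·sin(76.6°) ≈ 0.951, again giving ≈ 17.9°.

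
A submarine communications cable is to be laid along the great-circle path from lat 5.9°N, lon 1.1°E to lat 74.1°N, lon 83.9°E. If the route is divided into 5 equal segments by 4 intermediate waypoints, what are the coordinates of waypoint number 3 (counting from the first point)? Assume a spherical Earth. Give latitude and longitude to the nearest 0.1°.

≈ lat 52.5°N, lon 21.1°E

Convert each endpoint to a unit vector on the sphere (x = cos φ cos λ, y = cos φ sin λ, z = sin φ).
The central angle between the endpoints is δ = arccos(p₁·p₂) ≈ 1.437 rad (82.4°).
Interpolate at f = 3/5 with slerp weights a = sin((1−f)δ)/sin δ ≈ 0.549, b = sin(fδ)/sin δ ≈ 0.766.
p = a·p₁ + b·p₂ ≈ (0.568, 0.219, 0.793); φ = arcsin(p_z) ≈ 52.50°, λ = atan2(p_y, p_x) ≈ 21.10°.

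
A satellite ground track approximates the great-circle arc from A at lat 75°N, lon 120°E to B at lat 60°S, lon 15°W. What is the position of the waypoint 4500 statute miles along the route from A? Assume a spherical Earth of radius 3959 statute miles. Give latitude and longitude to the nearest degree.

≈ lat 29°N, lon 19°E

Convert each endpoint to a unit vector on the sphere (x = cos φ cos λ, y = cos φ sin λ, z = sin φ).
The central angle between the endpoints is δ = arccos(p₁·p₂) ≈ 2.760 rad (158.1°). The total great-circle distance is δ·R ≈ 2.760 × 3959 ≈ 10926 mi, so the target fraction is f = 4500/10926 ≈ 0.412.
Interpolate at f ≈ 0.412 with slerp weights a = sin((1−f)δ)/sin δ ≈ 2.681, b = sin(fδ)/sin δ ≈ 2.435.
p = a·p₁ + b·p₂ ≈ (0.829, 0.286, 0.480); φ = arcsin(p_z) ≈ 28.70°, λ = atan2(p_y, p_x) ≈ 19.01°.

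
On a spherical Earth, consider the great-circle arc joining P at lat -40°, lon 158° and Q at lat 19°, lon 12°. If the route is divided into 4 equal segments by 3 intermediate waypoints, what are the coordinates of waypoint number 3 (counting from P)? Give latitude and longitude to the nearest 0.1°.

≈ lat -6.7°, lon 37.6°

Write both endpoints as unit vectors p₁, p₂ with components (cos φ cos λ, cos φ sin λ, sin φ).
The central angle between the endpoints is δ = arccos(p₁·p₂) ≈ 2.515 rad (144.1°).
Interpolate at f = 3/4 with slerp weights a = sin((1−f)δ)/sin δ ≈ 1.002, b = sin(fδ)/sin δ ≈ 1.620.
p = a·p₁ + b·p₂ ≈ (0.787, 0.606, -0.117); φ = arcsin(p_z) ≈ -6.70°, λ = atan2(p_y, p_x) ≈ 37.61°.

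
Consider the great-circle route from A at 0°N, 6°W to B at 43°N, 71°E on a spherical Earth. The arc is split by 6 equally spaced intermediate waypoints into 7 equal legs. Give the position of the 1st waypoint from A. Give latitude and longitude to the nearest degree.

≈ 8°N, 2°E

Convert each endpoint to a unit vector on the sphere (x = cos φ cos λ, y = cos φ sin λ, z = sin φ).
The central angle between the endpoints is δ = arccos(p₁·p₂) ≈ 1.406 rad (80.5°).
Interpolate at f = 1/7 with slerp weights a = sin((1−f)δ)/sin δ ≈ 0.947, b = sin(fδ)/sin δ ≈ 0.202.
p = a·p₁ + b·p₂ ≈ (0.990, 0.041, 0.138); φ = arcsin(p_z) ≈ 7.93°, λ = atan2(p_y, p_x) ≈ 2.36°.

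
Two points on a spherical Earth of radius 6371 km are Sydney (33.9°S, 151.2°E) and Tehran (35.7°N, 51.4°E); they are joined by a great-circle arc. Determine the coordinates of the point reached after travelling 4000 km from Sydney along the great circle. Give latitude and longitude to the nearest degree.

≈ 13°S, 119°E

The haversine formula gives a central angle δ ≈ 2.027 rad (116.1°) between the endpoints. The total great-circle distance is δ·R ≈ 2.027 × 6371 ≈ 12912 km, so the target fraction is f = 4000/12912 ≈ 0.310.
Interpolate at f ≈ 0.310 with slerp weights a = sin((1−f)δ)/sin δ ≈ 1.097, b = sin(fδ)/sin δ ≈ 0.654.
p = a·p₁ + b·p₂ ≈ (-0.467, 0.854, -0.230); φ = arcsin(p_z) ≈ -13.31°, λ = atan2(p_y, p_x) ≈ 118.66°.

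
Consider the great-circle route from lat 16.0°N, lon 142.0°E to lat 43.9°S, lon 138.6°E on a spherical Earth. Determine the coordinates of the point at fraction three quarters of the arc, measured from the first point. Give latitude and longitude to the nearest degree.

≈ lat 29°S, lon 140°E

The haversine formula gives a central angle δ ≈ 1.047 rad (60.0°) between the endpoints.
Interpolate at f = 3/4 with slerp weights a = sin((1−f)δ)/sin δ ≈ 0.299, b = sin(fδ)/sin δ ≈ 0.816.
p = a·p₁ + b·p₂ ≈ (-0.668, 0.566, -0.484); φ = arcsin(p_z) ≈ -28.93°, λ = atan2(p_y, p_x) ≈ 139.72°.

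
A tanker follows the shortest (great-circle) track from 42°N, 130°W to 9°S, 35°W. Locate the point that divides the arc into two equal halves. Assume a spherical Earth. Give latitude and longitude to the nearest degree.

The haversine formula gives a central angle δ ≈ 1.740 rad (99.7°) between the endpoints.
Interpolate at f = 1/2 with slerp weights a = sin((1−f)δ)/sin δ ≈ 0.776, b = sin(fδ)/sin δ ≈ 0.776.
p = a·p₁ + b·p₂ ≈ (0.257, -0.881, 0.398); φ = arcsin(p_z) ≈ 23.43°, λ = atan2(p_y, p_x) ≈ -73.73°.

≈ 23°N, 74°W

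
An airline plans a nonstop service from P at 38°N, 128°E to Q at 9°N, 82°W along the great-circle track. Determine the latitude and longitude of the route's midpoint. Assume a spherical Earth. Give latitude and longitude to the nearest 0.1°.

≈ 57.2°N, 134.2°W

Write both endpoints as unit vectors p₁, p₂ with components (cos φ cos λ, cos φ sin λ, sin φ).
The central angle between the endpoints is δ = arccos(p₁·p₂) ≈ 2.187 rad (125.3°).
Interpolate at f = 1/2 with slerp weights a = sin((1−f)δ)/sin δ ≈ 1.088, b = sin(fδ)/sin δ ≈ 1.088.
p = a·p₁ + b·p₂ ≈ (-0.378, -0.389, 0.840); φ = arcsin(p_z) ≈ 57.16°, λ = atan2(p_y, p_x) ≈ -134.23°.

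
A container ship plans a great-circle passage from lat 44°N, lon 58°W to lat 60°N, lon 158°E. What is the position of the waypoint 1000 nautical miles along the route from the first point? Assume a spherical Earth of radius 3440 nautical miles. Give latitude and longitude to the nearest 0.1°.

Write both endpoints as unit vectors p₁, p₂ with components (cos φ cos λ, cos φ sin λ, sin φ).
The central angle between the endpoints is δ = arccos(p₁·p₂) ≈ 1.255 rad (71.9°). The total great-circle distance is δ·R ≈ 1.255 × 3440 ≈ 4317 nmi, so the target fraction is f = 1000/4317 ≈ 0.232.
Interpolate at f ≈ 0.232 with slerp weights a = sin((1−f)δ)/sin δ ≈ 0.864, b = sin(fδ)/sin δ ≈ 0.302.
p = a·p₁ + b·p₂ ≈ (0.190, -0.471, 0.862); φ = arcsin(p_z) ≈ 59.50°, λ = atan2(p_y, p_x) ≈ -68.05°.

≈ lat 59.5°N, lon 68.1°W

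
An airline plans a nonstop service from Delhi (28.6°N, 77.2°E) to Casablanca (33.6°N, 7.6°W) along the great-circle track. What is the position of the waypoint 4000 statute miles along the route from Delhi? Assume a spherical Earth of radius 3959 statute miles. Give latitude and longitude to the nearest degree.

≈ (38°N, 7°E)

Write both endpoints as unit vectors p₁, p₂ with components (cos φ cos λ, cos φ sin λ, sin φ).
The central angle between the endpoints is δ = arccos(p₁·p₂) ≈ 1.233 rad (70.7°). The total great-circle distance is δ·R ≈ 1.233 × 3959 ≈ 4882 mi, so the target fraction is f = 4000/4882 ≈ 0.819.
Interpolate at f ≈ 0.819 with slerp weights a = sin((1−f)δ)/sin δ ≈ 0.234, b = sin(fδ)/sin δ ≈ 0.898.
p = a·p₁ + b·p₂ ≈ (0.787, 0.102, 0.609); φ = arcsin(p_z) ≈ 37.51°, λ = atan2(p_y, p_x) ≈ 7.36°.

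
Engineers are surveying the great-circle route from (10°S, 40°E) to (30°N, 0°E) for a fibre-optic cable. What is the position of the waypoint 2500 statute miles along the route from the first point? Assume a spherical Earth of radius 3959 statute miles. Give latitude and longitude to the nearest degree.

≈ (17°N, 15°E)

Write both endpoints as unit vectors p₁, p₂ with components (cos φ cos λ, cos φ sin λ, sin φ).
The central angle between the endpoints is δ = arccos(p₁·p₂) ≈ 0.969 rad (55.5°). The total great-circle distance is δ·R ≈ 0.969 × 3959 ≈ 3834 mi, so the target fraction is f = 2500/3834 ≈ 0.652.
Interpolate at f ≈ 0.652 with slerp weights a = sin((1−f)δ)/sin δ ≈ 0.401, b = sin(fδ)/sin δ ≈ 0.716.
p = a·p₁ + b·p₂ ≈ (0.923, 0.254, 0.288); φ = arcsin(p_z) ≈ 16.77°, λ = atan2(p_y, p_x) ≈ 15.39°.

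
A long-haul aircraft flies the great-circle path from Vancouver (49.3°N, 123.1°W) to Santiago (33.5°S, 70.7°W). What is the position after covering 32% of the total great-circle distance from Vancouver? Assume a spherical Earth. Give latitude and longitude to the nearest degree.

≈ (24°N, 102°W)

The haversine formula gives a central angle δ ≈ 1.658 rad (95.0°) between the endpoints.
Interpolate at f = 0.32 with slerp weights a = sin((1−f)δ)/sin δ ≈ 0.907, b = sin(fδ)/sin δ ≈ 0.508.
p = a·p₁ + b·p₂ ≈ (-0.183, -0.895, 0.407); φ = arcsin(p_z) ≈ 24.02°, λ = atan2(p_y, p_x) ≈ -101.55°.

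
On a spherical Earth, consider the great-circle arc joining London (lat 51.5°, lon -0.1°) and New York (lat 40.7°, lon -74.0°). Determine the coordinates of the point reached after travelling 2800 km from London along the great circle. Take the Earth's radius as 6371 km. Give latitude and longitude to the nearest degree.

Convert each endpoint to a unit vector on the sphere (x = cos φ cos λ, y = cos φ sin λ, z = sin φ).
The central angle between the endpoints is δ = arccos(p₁·p₂) ≈ 0.875 rad (50.1°). The total great-circle distance is δ·R ≈ 0.875 × 6371 ≈ 5573 km, so the target fraction is f = 2800/5573 ≈ 0.502.
Interpolate at f ≈ 0.502 with slerp weights a = sin((1−f)δ)/sin δ ≈ 0.549, b = sin(fδ)/sin δ ≈ 0.554.
p = a·p₁ + b·p₂ ≈ (0.458, -0.405, 0.792); φ = arcsin(p_z) ≈ 52.33°, λ = atan2(p_y, p_x) ≈ -41.47°.

≈ lat 52°, lon -41°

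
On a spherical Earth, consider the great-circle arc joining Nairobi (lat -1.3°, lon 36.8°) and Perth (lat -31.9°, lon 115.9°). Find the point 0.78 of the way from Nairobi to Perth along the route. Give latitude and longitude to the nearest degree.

≈ lat -29°, lon 96°

Write both endpoints as unit vectors p₁, p₂ with components (cos φ cos λ, cos φ sin λ, sin φ).
The central angle between the endpoints is δ = arccos(p₁·p₂) ≈ 1.397 rad (80.1°).
Interpolate at f = 0.78 with slerp weights a = sin((1−f)δ)/sin δ ≈ 0.307, b = sin(fδ)/sin δ ≈ 0.900.
p = a·p₁ + b·p₂ ≈ (-0.088, 0.871, -0.483); φ = arcsin(p_z) ≈ -28.86°, λ = atan2(p_y, p_x) ≈ 95.76°.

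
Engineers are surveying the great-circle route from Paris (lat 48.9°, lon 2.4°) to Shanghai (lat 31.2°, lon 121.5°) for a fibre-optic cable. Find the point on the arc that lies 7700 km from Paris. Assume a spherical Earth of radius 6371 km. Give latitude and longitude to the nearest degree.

≈ lat 42°, lon 111°

Write both endpoints as unit vectors p₁, p₂ with components (cos φ cos λ, cos φ sin λ, sin φ).
The central angle between the endpoints is δ = arccos(p₁·p₂) ≈ 1.454 rad (83.3°). The total great-circle distance is δ·R ≈ 1.454 × 6371 ≈ 9261 km, so the target fraction is f = 7700/9261 ≈ 0.831.
Interpolate at f ≈ 0.831 with slerp weights a = sin((1−f)δ)/sin δ ≈ 0.244, b = sin(fδ)/sin δ ≈ 0.942.
p = a·p₁ + b·p₂ ≈ (-0.260, 0.693, 0.672); φ = arcsin(p_z) ≈ 42.21°, λ = atan2(p_y, p_x) ≈ 110.58°.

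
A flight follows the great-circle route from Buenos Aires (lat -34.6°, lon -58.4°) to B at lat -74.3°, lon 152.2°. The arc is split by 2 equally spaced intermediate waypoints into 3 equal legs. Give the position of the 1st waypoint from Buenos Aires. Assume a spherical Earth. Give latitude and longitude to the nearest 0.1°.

Convert each endpoint to a unit vector on the sphere (x = cos φ cos λ, y = cos φ sin λ, z = sin φ).
The central angle between the endpoints is δ = arccos(p₁·p₂) ≈ 1.208 rad (69.2°).
Interpolate at f = 1/3 with slerp weights a = sin((1−f)δ)/sin δ ≈ 0.771, b = sin(fδ)/sin δ ≈ 0.419.
p = a·p₁ + b·p₂ ≈ (0.232, -0.488, -0.841); φ = arcsin(p_z) ≈ -57.29°, λ = atan2(p_y, p_x) ≈ -64.53°.

≈ lat -57.3°, lon -64.5°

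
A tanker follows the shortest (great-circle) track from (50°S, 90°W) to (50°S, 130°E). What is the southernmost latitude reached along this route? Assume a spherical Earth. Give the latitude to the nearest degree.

≈ 74°S

The great circle lies in the plane with unit normal n̂ = (p₁ × p₂)/|p₁ × p₂|.
Here n̂_z ≈ -0.276; the vertex latitude is φ_max = arccos|n̂_z| ≈ 74.0°.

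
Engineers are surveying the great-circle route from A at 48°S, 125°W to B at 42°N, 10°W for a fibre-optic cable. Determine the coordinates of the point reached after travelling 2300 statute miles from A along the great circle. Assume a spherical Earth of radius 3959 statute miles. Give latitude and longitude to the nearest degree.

≈ 31°S, 88°W

Write both endpoints as unit vectors p₁, p₂ with components (cos φ cos λ, cos φ sin λ, sin φ).
The central angle between the endpoints is δ = arccos(p₁·p₂) ≈ 2.357 rad (135.0°). The total great-circle distance is δ·R ≈ 2.357 × 3959 ≈ 9330 mi, so the target fraction is f = 2300/9330 ≈ 0.247.
Interpolate at f ≈ 0.247 with slerp weights a = sin((1−f)δ)/sin δ ≈ 1.385, b = sin(fδ)/sin δ ≈ 0.776.
p = a·p₁ + b·p₂ ≈ (0.037, -0.859, -0.510); φ = arcsin(p_z) ≈ -30.65°, λ = atan2(p_y, p_x) ≈ -87.56°.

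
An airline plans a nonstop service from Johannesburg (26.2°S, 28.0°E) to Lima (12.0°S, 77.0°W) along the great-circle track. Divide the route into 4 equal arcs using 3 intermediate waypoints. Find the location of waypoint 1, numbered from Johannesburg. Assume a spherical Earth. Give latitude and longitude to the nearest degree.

Write both endpoints as unit vectors p₁, p₂ with components (cos φ cos λ, cos φ sin λ, sin φ).
The central angle between the endpoints is δ = arccos(p₁·p₂) ≈ 1.707 rad (97.8°).
Interpolate at f = 1/4 with slerp weights a = sin((1−f)δ)/sin δ ≈ 0.967, b = sin(fδ)/sin δ ≈ 0.418.
p = a·p₁ + b·p₂ ≈ (0.858, 0.009, -0.514); φ = arcsin(p_z) ≈ -30.91°, λ = atan2(p_y, p_x) ≈ 0.62°.

≈ 31°S, 1°E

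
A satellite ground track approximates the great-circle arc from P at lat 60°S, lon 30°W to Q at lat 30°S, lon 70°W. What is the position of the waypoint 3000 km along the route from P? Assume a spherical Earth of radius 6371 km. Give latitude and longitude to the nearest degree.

From cos δ = sin φ₁ sin φ₂ + cos φ₁ cos φ₂ cos Δλ, the central angle is δ ≈ 0.700 rad (40.1°). The total great-circle distance is δ·R ≈ 0.700 × 6371 ≈ 4461 km, so the target fraction is f = 3000/4461 ≈ 0.673.
Interpolate at f ≈ 0.673 with slerp weights a = sin((1−f)δ)/sin δ ≈ 0.353, b = sin(fδ)/sin δ ≈ 0.704.
p = a·p₁ + b·p₂ ≈ (0.361, -0.661, -0.658); φ = arcsin(p_z) ≈ -41.11°, λ = atan2(p_y, p_x) ≈ -61.35°.

≈ lat 41°S, lon 61°W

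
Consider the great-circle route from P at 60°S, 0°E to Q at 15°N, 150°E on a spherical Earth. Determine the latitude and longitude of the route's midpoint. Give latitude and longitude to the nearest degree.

From cos δ = sin φ₁ sin φ₂ + cos φ₁ cos φ₂ cos Δλ, the central angle is δ ≈ 2.268 rad (130.0°).
Interpolate at f = 1/2 with slerp weights a = sin((1−f)δ)/sin δ ≈ 1.182, b = sin(fδ)/sin δ ≈ 1.182.
p = a·p₁ + b·p₂ ≈ (-0.398, 0.571, -0.718); φ = arcsin(p_z) ≈ -45.89°, λ = atan2(p_y, p_x) ≈ 124.87°.

≈ 46°S, 125°E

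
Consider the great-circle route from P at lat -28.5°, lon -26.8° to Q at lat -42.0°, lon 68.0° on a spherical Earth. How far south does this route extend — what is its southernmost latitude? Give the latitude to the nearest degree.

≈ -48°

The great circle lies in the plane with unit normal n̂ = (p₁ × p₂)/|p₁ × p₂|.
Here n̂_z ≈ +0.675; the vertex latitude is φ_max = arccos|n̂_z| ≈ 47.6°.
Check via Clairaut: cos φ_max = |cos φ₁| · sin C = cos(28.5°)·sin(129.8°) ≈ 0.675, again giving ≈ 47.6°.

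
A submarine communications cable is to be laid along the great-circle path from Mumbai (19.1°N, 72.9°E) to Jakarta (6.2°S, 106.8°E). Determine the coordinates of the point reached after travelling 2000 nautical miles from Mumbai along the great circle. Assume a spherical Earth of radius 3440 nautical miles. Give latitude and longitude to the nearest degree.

Convert each endpoint to a unit vector on the sphere (x = cos φ cos λ, y = cos φ sin λ, z = sin φ).
The central angle between the endpoints is δ = arccos(p₁·p₂) ≈ 0.731 rad (41.9°). The total great-circle distance is δ·R ≈ 0.731 × 3440 ≈ 2515 nmi, so the target fraction is f = 2000/2515 ≈ 0.795.
Interpolate at f ≈ 0.795 with slerp weights a = sin((1−f)δ)/sin δ ≈ 0.223, b = sin(fδ)/sin δ ≈ 0.822.
p = a·p₁ + b·p₂ ≈ (-0.174, 0.985, -0.016); φ = arcsin(p_z) ≈ -0.90°, λ = atan2(p_y, p_x) ≈ 100.04°.

≈ 1°S, 100°E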